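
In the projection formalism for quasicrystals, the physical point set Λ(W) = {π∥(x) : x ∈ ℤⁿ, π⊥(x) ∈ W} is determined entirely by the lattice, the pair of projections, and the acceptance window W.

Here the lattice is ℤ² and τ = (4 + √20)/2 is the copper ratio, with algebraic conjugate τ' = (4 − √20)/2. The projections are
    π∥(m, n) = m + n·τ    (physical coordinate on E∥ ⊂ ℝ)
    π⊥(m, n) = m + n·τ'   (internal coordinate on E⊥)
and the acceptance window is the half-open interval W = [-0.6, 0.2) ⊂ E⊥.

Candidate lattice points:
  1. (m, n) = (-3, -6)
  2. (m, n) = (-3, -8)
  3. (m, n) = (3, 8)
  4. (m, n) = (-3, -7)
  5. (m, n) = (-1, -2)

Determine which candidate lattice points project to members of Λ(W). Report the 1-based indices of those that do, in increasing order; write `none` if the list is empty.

Compute τ' = (4−√20)/2 = -0.236068, so π⊥(m,n) = m -0.236068·n.
candidate 1: (m,n)=(-3,-6) → π∥ = -3-6·τ ≈ -28.416408, π⊥ = -3-6·τ' ≈ -1.583592 ∉ [-0.6, 0.2) ⇒ out
candidate 2: (m,n)=(-3,-8) → π∥ = -3-8·τ ≈ -36.888544, π⊥ = -3-8·τ' ≈ -1.111456 ∉ [-0.6, 0.2) ⇒ out
candidate 3: (m,n)=(3,8) → π∥ = 3+8·τ ≈ 36.888544, π⊥ = 3+8·τ' ≈ 1.111456 ∉ [-0.6, 0.2) ⇒ out
candidate 4: (m,n)=(-3,-7) → π∥ = -3-7·τ ≈ -32.652476, π⊥ = -3-7·τ' ≈ -1.347524 ∉ [-0.6, 0.2) ⇒ out
candidate 5: (m,n)=(-1,-2) → π∥ = -1-2·τ ≈ -9.472136, π⊥ = -1-2·τ' ≈ -0.527864 ∈ [-0.6, 0.2) ⇒ IN Λ

5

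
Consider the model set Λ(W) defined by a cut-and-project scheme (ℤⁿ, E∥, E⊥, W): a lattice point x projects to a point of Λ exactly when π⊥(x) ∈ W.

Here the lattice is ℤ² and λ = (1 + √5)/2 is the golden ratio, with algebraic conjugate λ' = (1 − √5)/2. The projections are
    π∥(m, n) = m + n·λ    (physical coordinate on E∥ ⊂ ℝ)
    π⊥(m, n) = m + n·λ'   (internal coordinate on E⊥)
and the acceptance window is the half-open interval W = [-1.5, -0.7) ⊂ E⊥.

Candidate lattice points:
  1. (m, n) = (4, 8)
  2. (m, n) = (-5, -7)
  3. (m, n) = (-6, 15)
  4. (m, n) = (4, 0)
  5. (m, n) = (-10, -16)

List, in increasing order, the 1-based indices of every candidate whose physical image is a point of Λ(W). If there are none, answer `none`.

1

Numerically λ ≈ 1.61803 and λ' = −1/λ ≈ -0.61803.
[1] lift (4,8): star map gives -0.94427; window check -1.5 ≤ -0.94427 < -0.7 is true → IN Λ
[2] lift (-5,-7): star map gives -0.67376; window check -1.5 ≤ -0.67376 < -0.7 is false → out
[3] lift (-6,15): star map gives -15.27051; window check -1.5 ≤ -15.27051 < -0.7 is false → out
[4] lift (4,0): star map gives 4.00000; window check -1.5 ≤ 4.00000 < -0.7 is false → out
[5] lift (-10,-16): star map gives -0.11146; window check -1.5 ≤ -0.11146 < -0.7 is false → out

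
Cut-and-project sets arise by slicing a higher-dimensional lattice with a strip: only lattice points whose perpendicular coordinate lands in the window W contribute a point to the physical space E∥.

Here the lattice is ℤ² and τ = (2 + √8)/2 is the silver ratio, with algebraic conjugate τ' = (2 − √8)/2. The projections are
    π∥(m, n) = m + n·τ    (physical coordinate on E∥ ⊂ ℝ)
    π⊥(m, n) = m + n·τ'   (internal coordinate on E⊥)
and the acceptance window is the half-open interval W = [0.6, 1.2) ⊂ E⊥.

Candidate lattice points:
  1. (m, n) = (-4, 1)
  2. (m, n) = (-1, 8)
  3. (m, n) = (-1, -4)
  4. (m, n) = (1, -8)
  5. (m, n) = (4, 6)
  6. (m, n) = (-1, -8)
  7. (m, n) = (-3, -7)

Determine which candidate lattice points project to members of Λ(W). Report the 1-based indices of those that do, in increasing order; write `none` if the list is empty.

Compute τ' = (2−√8)/2 = -0.414214, so π⊥(m,n) = m -0.414214·n.
#1 (-4,1): internal coord -4 + (1)·τ' = -4.414214; -4.414214 ∉ [0.6, 1.2) → out
#2 (-1,8): internal coord -1 + (8)·τ' = -4.313708; -4.313708 ∉ [0.6, 1.2) → out
#3 (-1,-4): internal coord -1 + (-4)·τ' = +0.656854; +0.656854 ∈ [0.6, 1.2) → IN Λ
#4 (1,-8): internal coord 1 + (-8)·τ' = +4.313708; +4.313708 ∉ [0.6, 1.2) → out
#5 (4,6): internal coord 4 + (6)·τ' = +1.514719; +1.514719 ∉ [0.6, 1.2) → out
#6 (-1,-8): internal coord -1 + (-8)·τ' = +2.313708; +2.313708 ∉ [0.6, 1.2) → out
#7 (-3,-7): internal coord -3 + (-7)·τ' = -0.100505; -0.100505 ∉ [0.6, 1.2) → out

3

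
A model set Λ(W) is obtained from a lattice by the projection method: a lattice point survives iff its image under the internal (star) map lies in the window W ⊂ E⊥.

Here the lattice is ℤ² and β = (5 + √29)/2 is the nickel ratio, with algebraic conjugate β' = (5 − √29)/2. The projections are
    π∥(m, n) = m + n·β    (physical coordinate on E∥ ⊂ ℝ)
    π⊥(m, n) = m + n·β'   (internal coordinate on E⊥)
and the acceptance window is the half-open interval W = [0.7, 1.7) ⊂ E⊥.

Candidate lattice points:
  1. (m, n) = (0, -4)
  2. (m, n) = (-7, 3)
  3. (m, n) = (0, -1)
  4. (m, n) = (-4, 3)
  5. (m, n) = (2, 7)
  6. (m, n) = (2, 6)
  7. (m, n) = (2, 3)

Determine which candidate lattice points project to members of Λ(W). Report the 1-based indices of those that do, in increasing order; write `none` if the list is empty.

Numerically β ≈ 5.19258 and β' = −1/β ≈ -0.19258.
candidate 1: (m,n)=(0,-4) → π∥ = 0-4·β ≈ -20.77033, π⊥ = 0-4·β' ≈ 0.77033 ∈ [0.7, 1.7) ⇒ IN Λ
candidate 2: (m,n)=(-7,3) → π∥ = -7+3·β ≈ 8.57775, π⊥ = -7+3·β' ≈ -7.57775 ∉ [0.7, 1.7) ⇒ out
candidate 3: (m,n)=(0,-1) → π∥ = 0-1·β ≈ -5.19258, π⊥ = 0-1·β' ≈ 0.19258 ∉ [0.7, 1.7) ⇒ out
candidate 4: (m,n)=(-4,3) → π∥ = -4+3·β ≈ 11.57775, π⊥ = -4+3·β' ≈ -4.57775 ∉ [0.7, 1.7) ⇒ out
candidate 5: (m,n)=(2,7) → π∥ = 2+7·β ≈ 38.34808, π⊥ = 2+7·β' ≈ 0.65192 ∉ [0.7, 1.7) ⇒ out
candidate 6: (m,n)=(2,6) → π∥ = 2+6·β ≈ 33.15549, π⊥ = 2+6·β' ≈ 0.84451 ∈ [0.7, 1.7) ⇒ IN Λ
candidate 7: (m,n)=(2,3) → π∥ = 2+3·β ≈ 17.57775, π⊥ = 2+3·β' ≈ 1.42225 ∈ [0.7, 1.7) ⇒ IN Λ

1, 6, 7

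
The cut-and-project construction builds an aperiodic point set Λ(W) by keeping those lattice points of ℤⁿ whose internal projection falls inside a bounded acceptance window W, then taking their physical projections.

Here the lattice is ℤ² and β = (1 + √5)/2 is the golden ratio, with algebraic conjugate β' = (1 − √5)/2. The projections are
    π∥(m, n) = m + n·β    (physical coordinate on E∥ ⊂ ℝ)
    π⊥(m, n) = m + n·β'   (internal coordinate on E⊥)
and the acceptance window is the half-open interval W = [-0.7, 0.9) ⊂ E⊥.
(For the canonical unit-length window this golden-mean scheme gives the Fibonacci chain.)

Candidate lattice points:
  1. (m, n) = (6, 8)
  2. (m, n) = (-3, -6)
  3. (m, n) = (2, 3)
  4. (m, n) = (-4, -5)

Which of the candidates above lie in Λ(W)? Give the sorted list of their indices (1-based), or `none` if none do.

Compute β' = (1−√5)/2 = -0.618034, so π⊥(m,n) = m -0.618034·n.
[1] lift (6,8): star map gives 1.055728; window check -0.7 ≤ 1.055728 < 0.9 is false → out
[2] lift (-3,-6): star map gives 0.708204; window check -0.7 ≤ 0.708204 < 0.9 is true → IN Λ
[3] lift (2,3): star map gives 0.145898; window check -0.7 ≤ 0.145898 < 0.9 is true → IN Λ
[4] lift (-4,-5): star map gives -0.909830; window check -0.7 ≤ -0.909830 < 0.9 is false → out

2, 3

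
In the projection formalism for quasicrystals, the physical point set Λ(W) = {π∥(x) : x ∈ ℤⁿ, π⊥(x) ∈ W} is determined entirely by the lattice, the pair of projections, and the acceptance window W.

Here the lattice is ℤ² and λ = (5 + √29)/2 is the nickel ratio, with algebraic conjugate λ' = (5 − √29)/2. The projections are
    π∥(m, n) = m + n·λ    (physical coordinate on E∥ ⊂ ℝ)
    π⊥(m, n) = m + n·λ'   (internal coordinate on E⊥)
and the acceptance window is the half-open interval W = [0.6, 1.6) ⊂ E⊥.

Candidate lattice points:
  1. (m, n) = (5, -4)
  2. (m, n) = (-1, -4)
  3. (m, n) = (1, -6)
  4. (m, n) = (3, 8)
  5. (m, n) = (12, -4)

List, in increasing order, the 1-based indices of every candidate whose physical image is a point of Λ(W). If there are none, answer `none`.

4

Compute λ' = (5−√29)/2 = -0.1926, so π⊥(m,n) = m -0.1926·n.
[1] lift (5,-4): star map gives 5.7703; window check 0.6 ≤ 5.7703 < 1.6 is false → out
[2] lift (-1,-4): star map gives -0.2297; window check 0.6 ≤ -0.2297 < 1.6 is false → out
[3] lift (1,-6): star map gives 2.1555; window check 0.6 ≤ 2.1555 < 1.6 is false → out
[4] lift (3,8): star map gives 1.4593; window check 0.6 ≤ 1.4593 < 1.6 is true → IN Λ
[5] lift (12,-4): star map gives 12.7703; window check 0.6 ≤ 12.7703 < 1.6 is false → out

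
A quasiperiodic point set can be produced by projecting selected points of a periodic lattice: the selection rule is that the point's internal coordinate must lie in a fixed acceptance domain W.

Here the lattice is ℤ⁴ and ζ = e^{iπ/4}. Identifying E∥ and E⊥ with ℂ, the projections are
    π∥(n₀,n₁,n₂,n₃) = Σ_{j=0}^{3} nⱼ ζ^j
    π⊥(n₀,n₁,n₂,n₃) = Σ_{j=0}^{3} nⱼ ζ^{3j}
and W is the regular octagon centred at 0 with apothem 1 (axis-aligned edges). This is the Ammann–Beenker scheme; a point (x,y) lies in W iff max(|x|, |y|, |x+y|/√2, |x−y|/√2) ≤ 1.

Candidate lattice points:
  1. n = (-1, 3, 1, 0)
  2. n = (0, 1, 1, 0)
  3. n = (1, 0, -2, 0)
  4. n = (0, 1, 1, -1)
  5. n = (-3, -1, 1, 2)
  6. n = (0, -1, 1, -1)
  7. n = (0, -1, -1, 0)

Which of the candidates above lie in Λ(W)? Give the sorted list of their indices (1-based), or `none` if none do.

2, 5, 7

Internal map: ζ^{3j} for j=0..3 gives (1,0), (−√2/2,√2/2), (0,−1), (√2/2,√2/2).
candidate 1: n = (-1, 3, 1, 0) → π⊥ ≈ (-3.12132, +1.12132); max(|x|,|y|,|x±y|/√2) = 3.12132 > 1 ⇒ ∉ W
candidate 2: n = (0, 1, 1, 0) → π⊥ ≈ (-0.70711, -0.29289); max(|x|,|y|,|x±y|/√2) = 0.70711 ≤ 1 ⇒ ∈ W
candidate 3: n = (1, 0, -2, 0) → π⊥ ≈ (+1.00000, +2.00000); max(|x|,|y|,|x±y|/√2) = 2.12132 > 1 ⇒ ∉ W
candidate 4: n = (0, 1, 1, -1) → π⊥ ≈ (-1.41421, -1.00000); max(|x|,|y|,|x±y|/√2) = 1.70711 > 1 ⇒ ∉ W
candidate 5: n = (-3, -1, 1, 2) → π⊥ ≈ (-0.87868, -0.29289); max(|x|,|y|,|x±y|/√2) = 0.87868 ≤ 1 ⇒ ∈ W
candidate 6: n = (0, -1, 1, -1) → π⊥ ≈ (+0.00000, -2.41421); max(|x|,|y|,|x±y|/√2) = 2.41421 > 1 ⇒ ∉ W
candidate 7: n = (0, -1, -1, 0) → π⊥ ≈ (+0.70711, +0.29289); max(|x|,|y|,|x±y|/√2) = 0.70711 ≤ 1 ⇒ ∈ W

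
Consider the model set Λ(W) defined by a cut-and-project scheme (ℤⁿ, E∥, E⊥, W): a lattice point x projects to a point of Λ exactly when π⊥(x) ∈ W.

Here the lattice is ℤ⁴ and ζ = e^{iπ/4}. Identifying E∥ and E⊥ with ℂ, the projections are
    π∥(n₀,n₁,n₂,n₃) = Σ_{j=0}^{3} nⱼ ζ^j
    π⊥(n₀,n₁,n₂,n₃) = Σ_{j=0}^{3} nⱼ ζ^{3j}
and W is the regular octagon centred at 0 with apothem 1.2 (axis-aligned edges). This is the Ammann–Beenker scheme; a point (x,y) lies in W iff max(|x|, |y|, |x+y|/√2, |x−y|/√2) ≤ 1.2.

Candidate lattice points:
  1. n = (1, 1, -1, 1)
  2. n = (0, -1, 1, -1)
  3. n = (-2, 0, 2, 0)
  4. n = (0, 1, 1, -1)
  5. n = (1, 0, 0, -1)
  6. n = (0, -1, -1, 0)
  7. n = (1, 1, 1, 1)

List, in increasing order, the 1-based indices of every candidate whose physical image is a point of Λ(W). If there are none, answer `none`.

5, 6, 7

Internal map: ζ^{3j} for j=0..3 gives (1,0), (−√2/2,√2/2), (0,−1), (√2/2,√2/2).
candidate 1: n = (1, 1, -1, 1) → π⊥ ≈ (+1.0000, +2.4142); max(|x|,|y|,|x±y|/√2) = 2.4142 > 1.2 ⇒ ∉ W
candidate 2: n = (0, -1, 1, -1) → π⊥ ≈ (+0.0000, -2.4142); max(|x|,|y|,|x±y|/√2) = 2.4142 > 1.2 ⇒ ∉ W
candidate 3: n = (-2, 0, 2, 0) → π⊥ ≈ (-2.0000, -2.0000); max(|x|,|y|,|x±y|/√2) = 2.8284 > 1.2 ⇒ ∉ W
candidate 4: n = (0, 1, 1, -1) → π⊥ ≈ (-1.4142, -1.0000); max(|x|,|y|,|x±y|/√2) = 1.7071 > 1.2 ⇒ ∉ W
candidate 5: n = (1, 0, 0, -1) → π⊥ ≈ (+0.2929, -0.7071); max(|x|,|y|,|x±y|/√2) = 0.7071 ≤ 1.2 ⇒ ∈ W
candidate 6: n = (0, -1, -1, 0) → π⊥ ≈ (+0.7071, +0.2929); max(|x|,|y|,|x±y|/√2) = 0.7071 ≤ 1.2 ⇒ ∈ W
candidate 7: n = (1, 1, 1, 1) → π⊥ ≈ (+1.0000, +0.4142); max(|x|,|y|,|x±y|/√2) = 1.0000 ≤ 1.2 ⇒ ∈ W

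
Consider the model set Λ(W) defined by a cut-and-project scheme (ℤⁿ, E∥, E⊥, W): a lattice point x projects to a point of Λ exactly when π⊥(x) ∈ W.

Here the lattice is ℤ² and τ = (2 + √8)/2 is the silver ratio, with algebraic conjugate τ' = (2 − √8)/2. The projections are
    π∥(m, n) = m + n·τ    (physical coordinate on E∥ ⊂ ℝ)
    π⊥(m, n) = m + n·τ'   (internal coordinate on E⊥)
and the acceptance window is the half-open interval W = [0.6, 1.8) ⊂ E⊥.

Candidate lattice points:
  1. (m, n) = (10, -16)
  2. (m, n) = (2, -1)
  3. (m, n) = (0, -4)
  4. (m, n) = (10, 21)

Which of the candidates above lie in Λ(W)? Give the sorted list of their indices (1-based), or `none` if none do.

τ' = (2−√8)/2 ≈ -0.4142.
[1] lift (10,-16): star map gives 16.6274; window check 0.6 ≤ 16.6274 < 1.8 is false → out
[2] lift (2,-1): star map gives 2.4142; window check 0.6 ≤ 2.4142 < 1.8 is false → out
[3] lift (0,-4): star map gives 1.6569; window check 0.6 ≤ 1.6569 < 1.8 is true → IN Λ
[4] lift (10,21): star map gives 1.3015; window check 0.6 ≤ 1.3015 < 1.8 is true → IN Λ

3, 4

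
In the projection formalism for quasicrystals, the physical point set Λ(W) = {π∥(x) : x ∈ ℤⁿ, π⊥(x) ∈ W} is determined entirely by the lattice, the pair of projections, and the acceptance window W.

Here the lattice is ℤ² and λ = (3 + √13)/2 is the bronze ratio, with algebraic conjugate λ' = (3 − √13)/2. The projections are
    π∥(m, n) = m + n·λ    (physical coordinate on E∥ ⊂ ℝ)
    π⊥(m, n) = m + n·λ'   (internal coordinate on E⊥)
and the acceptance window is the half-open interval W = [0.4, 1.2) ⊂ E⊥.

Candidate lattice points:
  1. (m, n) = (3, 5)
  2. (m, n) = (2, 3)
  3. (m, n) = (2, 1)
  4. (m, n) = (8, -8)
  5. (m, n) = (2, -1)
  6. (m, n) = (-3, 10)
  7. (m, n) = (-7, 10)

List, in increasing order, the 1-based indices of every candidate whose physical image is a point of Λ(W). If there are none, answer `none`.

Numerically λ ≈ 3.30278 and λ' = −1/λ ≈ -0.30278.
[1] lift (3,5): star map gives 1.48612; window check 0.4 ≤ 1.48612 < 1.2 is false → out
[2] lift (2,3): star map gives 1.09167; window check 0.4 ≤ 1.09167 < 1.2 is true → IN Λ
[3] lift (2,1): star map gives 1.69722; window check 0.4 ≤ 1.69722 < 1.2 is false → out
[4] lift (8,-8): star map gives 10.42221; window check 0.4 ≤ 10.42221 < 1.2 is false → out
[5] lift (2,-1): star map gives 2.30278; window check 0.4 ≤ 2.30278 < 1.2 is false → out
[6] lift (-3,10): star map gives -6.02776; window check 0.4 ≤ -6.02776 < 1.2 is false → out
[7] lift (-7,10): star map gives -10.02776; window check 0.4 ≤ -10.02776 < 1.2 is false → out

2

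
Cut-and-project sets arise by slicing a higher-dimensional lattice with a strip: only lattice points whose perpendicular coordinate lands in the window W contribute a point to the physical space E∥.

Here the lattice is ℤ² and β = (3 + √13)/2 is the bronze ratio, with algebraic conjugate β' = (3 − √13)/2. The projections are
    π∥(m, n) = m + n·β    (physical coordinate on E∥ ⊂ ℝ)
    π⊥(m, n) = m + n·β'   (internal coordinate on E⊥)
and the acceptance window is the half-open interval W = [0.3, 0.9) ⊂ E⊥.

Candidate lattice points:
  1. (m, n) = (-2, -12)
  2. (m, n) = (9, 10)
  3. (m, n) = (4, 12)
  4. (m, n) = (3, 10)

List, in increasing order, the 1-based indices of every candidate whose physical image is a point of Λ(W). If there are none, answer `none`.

3

Compute β' = (3−√13)/2 = -0.3028, so π⊥(m,n) = m -0.3028·n.
candidate 1: (m,n)=(-2,-12) → π∥ = -2-12·β ≈ -41.6333, π⊥ = -2-12·β' ≈ 1.6333 ∉ [0.3, 0.9) ⇒ out
candidate 2: (m,n)=(9,10) → π∥ = 9+10·β ≈ 42.0278, π⊥ = 9+10·β' ≈ 5.9722 ∉ [0.3, 0.9) ⇒ out
candidate 3: (m,n)=(4,12) → π∥ = 4+12·β ≈ 43.6333, π⊥ = 4+12·β' ≈ 0.3667 ∈ [0.3, 0.9) ⇒ IN Λ
candidate 4: (m,n)=(3,10) → π∥ = 3+10·β ≈ 36.0278, π⊥ = 3+10·β' ≈ -0.0278 ∉ [0.3, 0.9) ⇒ out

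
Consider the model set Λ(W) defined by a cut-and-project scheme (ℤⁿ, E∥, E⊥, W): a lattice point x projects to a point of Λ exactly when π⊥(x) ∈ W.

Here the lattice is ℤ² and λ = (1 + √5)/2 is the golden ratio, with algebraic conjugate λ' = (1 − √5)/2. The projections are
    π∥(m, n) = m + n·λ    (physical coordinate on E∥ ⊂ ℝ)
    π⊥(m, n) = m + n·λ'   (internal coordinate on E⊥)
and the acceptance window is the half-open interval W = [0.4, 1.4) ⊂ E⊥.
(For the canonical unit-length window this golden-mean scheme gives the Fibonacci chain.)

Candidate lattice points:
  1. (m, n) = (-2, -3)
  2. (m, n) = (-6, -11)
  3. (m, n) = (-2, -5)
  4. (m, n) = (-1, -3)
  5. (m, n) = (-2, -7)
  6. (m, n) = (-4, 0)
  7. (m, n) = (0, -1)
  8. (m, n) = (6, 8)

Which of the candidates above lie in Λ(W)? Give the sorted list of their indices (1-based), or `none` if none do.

2, 3, 4, 7, 8

Numerically λ ≈ 1.618034 and λ' = −1/λ ≈ -0.618034.
#1 (-2,-3): internal coord -2 + (-3)·λ' = -0.145898; -0.145898 ∉ [0.4, 1.4) → out
#2 (-6,-11): internal coord -6 + (-11)·λ' = +0.798374; +0.798374 ∈ [0.4, 1.4) → IN Λ
#3 (-2,-5): internal coord -2 + (-5)·λ' = +1.090170; +1.090170 ∈ [0.4, 1.4) → IN Λ
#4 (-1,-3): internal coord -1 + (-3)·λ' = +0.854102; +0.854102 ∈ [0.4, 1.4) → IN Λ
#5 (-2,-7): internal coord -2 + (-7)·λ' = +2.326238; +2.326238 ∉ [0.4, 1.4) → out
#6 (-4,0): internal coord -4 + (0)·λ' = -4.000000; -4.000000 ∉ [0.4, 1.4) → out
#7 (0,-1): internal coord 0 + (-1)·λ' = +0.618034; +0.618034 ∈ [0.4, 1.4) → IN Λ
#8 (6,8): internal coord 6 + (8)·λ' = +1.055728; +1.055728 ∈ [0.4, 1.4) → IN Λ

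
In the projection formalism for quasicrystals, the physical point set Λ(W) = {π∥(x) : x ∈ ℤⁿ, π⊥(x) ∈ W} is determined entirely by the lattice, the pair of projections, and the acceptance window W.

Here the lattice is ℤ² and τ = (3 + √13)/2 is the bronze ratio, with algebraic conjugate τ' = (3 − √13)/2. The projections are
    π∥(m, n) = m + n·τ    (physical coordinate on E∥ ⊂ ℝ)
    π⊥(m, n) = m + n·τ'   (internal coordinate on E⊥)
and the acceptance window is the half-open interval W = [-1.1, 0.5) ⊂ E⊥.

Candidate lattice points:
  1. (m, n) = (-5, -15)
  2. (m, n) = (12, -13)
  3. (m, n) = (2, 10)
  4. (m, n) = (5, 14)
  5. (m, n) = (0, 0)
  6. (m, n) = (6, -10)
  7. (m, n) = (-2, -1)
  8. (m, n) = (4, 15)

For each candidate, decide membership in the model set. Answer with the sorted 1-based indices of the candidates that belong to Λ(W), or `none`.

Numerically τ ≈ 3.302776 and τ' = −1/τ ≈ -0.302776.
#1 (-5,-15): internal coord -5 + (-15)·τ' = -0.458365; -0.458365 ∈ [-1.1, 0.5) → IN Λ
#2 (12,-13): internal coord 12 + (-13)·τ' = +15.936083; +15.936083 ∉ [-1.1, 0.5) → out
#3 (2,10): internal coord 2 + (10)·τ' = -1.027756; -1.027756 ∈ [-1.1, 0.5) → IN Λ
#4 (5,14): internal coord 5 + (14)·τ' = +0.761141; +0.761141 ∉ [-1.1, 0.5) → out
#5 (0,0): internal coord 0 + (0)·τ' = +0.000000; +0.000000 ∈ [-1.1, 0.5) → IN Λ
#6 (6,-10): internal coord 6 + (-10)·τ' = +9.027756; +9.027756 ∉ [-1.1, 0.5) → out
#7 (-2,-1): internal coord -2 + (-1)·τ' = -1.697224; -1.697224 ∉ [-1.1, 0.5) → out
#8 (4,15): internal coord 4 + (15)·τ' = -0.541635; -0.541635 ∈ [-1.1, 0.5) → IN Λ

1, 3, 5, 8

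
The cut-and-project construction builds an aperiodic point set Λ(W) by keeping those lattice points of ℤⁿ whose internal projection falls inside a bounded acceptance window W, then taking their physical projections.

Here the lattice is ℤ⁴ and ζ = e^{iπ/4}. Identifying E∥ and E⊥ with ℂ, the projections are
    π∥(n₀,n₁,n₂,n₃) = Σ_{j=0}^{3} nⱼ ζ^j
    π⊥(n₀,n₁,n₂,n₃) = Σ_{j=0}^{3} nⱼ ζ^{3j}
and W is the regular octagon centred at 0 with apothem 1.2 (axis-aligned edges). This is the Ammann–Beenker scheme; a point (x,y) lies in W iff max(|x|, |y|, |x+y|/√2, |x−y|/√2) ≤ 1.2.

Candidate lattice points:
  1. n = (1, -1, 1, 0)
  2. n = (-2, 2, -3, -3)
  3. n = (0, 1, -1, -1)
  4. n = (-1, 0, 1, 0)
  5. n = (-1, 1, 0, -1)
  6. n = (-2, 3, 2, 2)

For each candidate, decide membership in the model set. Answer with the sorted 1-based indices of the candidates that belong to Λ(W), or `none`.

With ζ = e^{iπ/4} the internal vectors are ζ^0,ζ^3,ζ^6,ζ^9.
#1 (1, -1, 1, 0): internal (1.707107, -1.707107); octagon support 2.414214 vs apothem 1.2 → ∉ W
#2 (-2, 2, -3, -3): internal (-5.535534, 2.292893); octagon support 5.535534 vs apothem 1.2 → ∉ W
#3 (0, 1, -1, -1): internal (-1.414214, 1.000000); octagon support 1.707107 vs apothem 1.2 → ∉ W
#4 (-1, 0, 1, 0): internal (-1.000000, -1.000000); octagon support 1.414214 vs apothem 1.2 → ∉ W
#5 (-1, 1, 0, -1): internal (-2.414214, 0.000000); octagon support 2.414214 vs apothem 1.2 → ∉ W
#6 (-2, 3, 2, 2): internal (-2.707107, 1.535534); octagon support 3.000000 vs apothem 1.2 → ∉ W

none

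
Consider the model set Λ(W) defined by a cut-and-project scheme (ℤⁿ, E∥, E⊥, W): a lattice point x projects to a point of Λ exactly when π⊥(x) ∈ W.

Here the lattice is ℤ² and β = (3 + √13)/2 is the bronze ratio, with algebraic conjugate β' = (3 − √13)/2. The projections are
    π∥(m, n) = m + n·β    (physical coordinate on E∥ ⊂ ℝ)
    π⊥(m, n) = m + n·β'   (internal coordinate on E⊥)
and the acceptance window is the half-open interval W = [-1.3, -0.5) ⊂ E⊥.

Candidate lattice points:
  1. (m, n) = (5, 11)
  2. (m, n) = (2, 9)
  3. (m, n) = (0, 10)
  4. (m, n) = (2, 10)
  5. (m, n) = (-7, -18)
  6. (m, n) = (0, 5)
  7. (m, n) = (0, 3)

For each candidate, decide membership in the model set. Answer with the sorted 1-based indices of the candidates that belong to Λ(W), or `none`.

2, 4, 7

β' = (3−√13)/2 ≈ -0.3028.
[1] lift (5,11): star map gives 1.6695; window check -1.3 ≤ 1.6695 < -0.5 is false → out
[2] lift (2,9): star map gives -0.7250; window check -1.3 ≤ -0.7250 < -0.5 is true → IN Λ
[3] lift (0,10): star map gives -3.0278; window check -1.3 ≤ -3.0278 < -0.5 is false → out
[4] lift (2,10): star map gives -1.0278; window check -1.3 ≤ -1.0278 < -0.5 is true → IN Λ
[5] lift (-7,-18): star map gives -1.5500; window check -1.3 ≤ -1.5500 < -0.5 is false → out
[6] lift (0,5): star map gives -1.5139; window check -1.3 ≤ -1.5139 < -0.5 is false → out
[7] lift (0,3): star map gives -0.9083; window check -1.3 ≤ -0.9083 < -0.5 is true → IN Λ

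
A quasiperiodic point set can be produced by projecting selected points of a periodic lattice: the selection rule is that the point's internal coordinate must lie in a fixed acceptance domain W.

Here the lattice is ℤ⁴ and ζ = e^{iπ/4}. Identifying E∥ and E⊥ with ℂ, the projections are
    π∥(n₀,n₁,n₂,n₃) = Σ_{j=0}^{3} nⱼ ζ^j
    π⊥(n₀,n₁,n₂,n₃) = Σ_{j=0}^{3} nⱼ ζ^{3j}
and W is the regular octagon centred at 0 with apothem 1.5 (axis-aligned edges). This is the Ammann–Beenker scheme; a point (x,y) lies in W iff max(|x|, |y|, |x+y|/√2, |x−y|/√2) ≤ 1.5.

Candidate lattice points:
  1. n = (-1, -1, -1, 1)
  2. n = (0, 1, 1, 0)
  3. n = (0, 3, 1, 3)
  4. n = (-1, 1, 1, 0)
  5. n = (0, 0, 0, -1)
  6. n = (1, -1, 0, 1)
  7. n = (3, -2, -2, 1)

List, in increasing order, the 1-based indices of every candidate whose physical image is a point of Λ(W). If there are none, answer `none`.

π⊥(n) = n₀ + n₁ζ³ + n₂ζ⁶ + n₃ζ⁹ where ζ = e^{iπ/4}.
candidate 1: n = (-1, -1, -1, 1) → π⊥ ≈ (+0.414214, +1.000000); max(|x|,|y|,|x±y|/√2) = 1.000000 ≤ 1.5 ⇒ ∈ W
candidate 2: n = (0, 1, 1, 0) → π⊥ ≈ (-0.707107, -0.292893); max(|x|,|y|,|x±y|/√2) = 0.707107 ≤ 1.5 ⇒ ∈ W
candidate 3: n = (0, 3, 1, 3) → π⊥ ≈ (+0.000000, +3.242641); max(|x|,|y|,|x±y|/√2) = 3.242641 > 1.5 ⇒ ∉ W
candidate 4: n = (-1, 1, 1, 0) → π⊥ ≈ (-1.707107, -0.292893); max(|x|,|y|,|x±y|/√2) = 1.707107 > 1.5 ⇒ ∉ W
candidate 5: n = (0, 0, 0, -1) → π⊥ ≈ (-0.707107, -0.707107); max(|x|,|y|,|x±y|/√2) = 1.000000 ≤ 1.5 ⇒ ∈ W
candidate 6: n = (1, -1, 0, 1) → π⊥ ≈ (+2.414214, +0.000000); max(|x|,|y|,|x±y|/√2) = 2.414214 > 1.5 ⇒ ∉ W
candidate 7: n = (3, -2, -2, 1) → π⊥ ≈ (+5.121320, +1.292893); max(|x|,|y|,|x±y|/√2) = 5.121320 > 1.5 ⇒ ∉ W

1, 2, 5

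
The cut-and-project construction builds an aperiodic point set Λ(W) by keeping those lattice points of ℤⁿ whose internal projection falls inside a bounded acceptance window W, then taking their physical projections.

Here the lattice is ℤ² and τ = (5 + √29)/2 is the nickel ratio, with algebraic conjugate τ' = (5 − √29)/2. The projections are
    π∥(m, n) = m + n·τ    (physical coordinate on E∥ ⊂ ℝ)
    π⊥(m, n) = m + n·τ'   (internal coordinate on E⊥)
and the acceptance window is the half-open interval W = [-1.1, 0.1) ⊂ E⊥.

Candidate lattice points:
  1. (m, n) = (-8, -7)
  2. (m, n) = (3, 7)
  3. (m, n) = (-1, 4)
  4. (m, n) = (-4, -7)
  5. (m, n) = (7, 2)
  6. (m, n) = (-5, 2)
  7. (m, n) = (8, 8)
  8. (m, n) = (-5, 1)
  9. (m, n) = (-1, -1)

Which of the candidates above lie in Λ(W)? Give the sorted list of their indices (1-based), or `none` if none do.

9

τ' = (5−√29)/2 ≈ -0.19258.
candidate 1: (m,n)=(-8,-7) → π∥ = -8-7·τ ≈ -44.34808, π⊥ = -8-7·τ' ≈ -6.65192 ∉ [-1.1, 0.1) ⇒ out
candidate 2: (m,n)=(3,7) → π∥ = 3+7·τ ≈ 39.34808, π⊥ = 3+7·τ' ≈ 1.65192 ∉ [-1.1, 0.1) ⇒ out
candidate 3: (m,n)=(-1,4) → π∥ = -1+4·τ ≈ 19.77033, π⊥ = -1+4·τ' ≈ -1.77033 ∉ [-1.1, 0.1) ⇒ out
candidate 4: (m,n)=(-4,-7) → π∥ = -4-7·τ ≈ -40.34808, π⊥ = -4-7·τ' ≈ -2.65192 ∉ [-1.1, 0.1) ⇒ out
candidate 5: (m,n)=(7,2) → π∥ = 7+2·τ ≈ 17.38516, π⊥ = 7+2·τ' ≈ 6.61484 ∉ [-1.1, 0.1) ⇒ out
candidate 6: (m,n)=(-5,2) → π∥ = -5+2·τ ≈ 5.38516, π⊥ = -5+2·τ' ≈ -5.38516 ∉ [-1.1, 0.1) ⇒ out
candidate 7: (m,n)=(8,8) → π∥ = 8+8·τ ≈ 49.54066, π⊥ = 8+8·τ' ≈ 6.45934 ∉ [-1.1, 0.1) ⇒ out
candidate 8: (m,n)=(-5,1) → π∥ = -5+1·τ ≈ 0.19258, π⊥ = -5+1·τ' ≈ -5.19258 ∉ [-1.1, 0.1) ⇒ out
candidate 9: (m,n)=(-1,-1) → π∥ = -1-1·τ ≈ -6.19258, π⊥ = -1-1·τ' ≈ -0.80742 ∈ [-1.1, 0.1) ⇒ IN Λ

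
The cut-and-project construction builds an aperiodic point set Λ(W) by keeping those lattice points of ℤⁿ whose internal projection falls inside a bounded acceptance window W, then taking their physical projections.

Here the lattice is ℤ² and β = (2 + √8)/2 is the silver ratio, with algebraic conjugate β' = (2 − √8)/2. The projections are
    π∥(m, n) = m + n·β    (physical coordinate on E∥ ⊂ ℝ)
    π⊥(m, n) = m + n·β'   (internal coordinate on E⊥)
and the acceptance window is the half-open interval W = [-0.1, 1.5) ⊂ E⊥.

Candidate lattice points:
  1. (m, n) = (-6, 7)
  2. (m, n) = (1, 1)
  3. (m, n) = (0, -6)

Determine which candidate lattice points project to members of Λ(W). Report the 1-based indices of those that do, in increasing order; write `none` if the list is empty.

2

Numerically β ≈ 2.41421 and β' = −1/β ≈ -0.41421.
candidate 1: (m,n)=(-6,7) → π∥ = -6+7·β ≈ 10.89949, π⊥ = -6+7·β' ≈ -8.89949 ∉ [-0.1, 1.5) ⇒ out
candidate 2: (m,n)=(1,1) → π∥ = 1+1·β ≈ 3.41421, π⊥ = 1+1·β' ≈ 0.58579 ∈ [-0.1, 1.5) ⇒ IN Λ
candidate 3: (m,n)=(0,-6) → π∥ = 0-6·β ≈ -14.48528, π⊥ = 0-6·β' ≈ 2.48528 ∉ [-0.1, 1.5) ⇒ out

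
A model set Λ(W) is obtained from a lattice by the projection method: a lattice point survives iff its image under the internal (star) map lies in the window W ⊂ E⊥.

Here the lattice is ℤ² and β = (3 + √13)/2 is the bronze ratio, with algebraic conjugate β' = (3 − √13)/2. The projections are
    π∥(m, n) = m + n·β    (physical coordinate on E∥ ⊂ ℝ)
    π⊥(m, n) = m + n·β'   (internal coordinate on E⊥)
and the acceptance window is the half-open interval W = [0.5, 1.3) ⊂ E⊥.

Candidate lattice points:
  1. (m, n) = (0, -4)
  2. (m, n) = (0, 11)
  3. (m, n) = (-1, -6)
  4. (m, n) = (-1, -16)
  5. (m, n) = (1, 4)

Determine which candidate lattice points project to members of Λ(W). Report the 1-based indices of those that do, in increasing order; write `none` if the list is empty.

1, 3

Numerically β ≈ 3.3028 and β' = −1/β ≈ -0.3028.
[1] lift (0,-4): star map gives 1.2111; window check 0.5 ≤ 1.2111 < 1.3 is true → IN Λ
[2] lift (0,11): star map gives -3.3305; window check 0.5 ≤ -3.3305 < 1.3 is false → out
[3] lift (-1,-6): star map gives 0.8167; window check 0.5 ≤ 0.8167 < 1.3 is true → IN Λ
[4] lift (-1,-16): star map gives 3.8444; window check 0.5 ≤ 3.8444 < 1.3 is false → out
[5] lift (1,4): star map gives -0.2111; window check 0.5 ≤ -0.2111 < 1.3 is false → out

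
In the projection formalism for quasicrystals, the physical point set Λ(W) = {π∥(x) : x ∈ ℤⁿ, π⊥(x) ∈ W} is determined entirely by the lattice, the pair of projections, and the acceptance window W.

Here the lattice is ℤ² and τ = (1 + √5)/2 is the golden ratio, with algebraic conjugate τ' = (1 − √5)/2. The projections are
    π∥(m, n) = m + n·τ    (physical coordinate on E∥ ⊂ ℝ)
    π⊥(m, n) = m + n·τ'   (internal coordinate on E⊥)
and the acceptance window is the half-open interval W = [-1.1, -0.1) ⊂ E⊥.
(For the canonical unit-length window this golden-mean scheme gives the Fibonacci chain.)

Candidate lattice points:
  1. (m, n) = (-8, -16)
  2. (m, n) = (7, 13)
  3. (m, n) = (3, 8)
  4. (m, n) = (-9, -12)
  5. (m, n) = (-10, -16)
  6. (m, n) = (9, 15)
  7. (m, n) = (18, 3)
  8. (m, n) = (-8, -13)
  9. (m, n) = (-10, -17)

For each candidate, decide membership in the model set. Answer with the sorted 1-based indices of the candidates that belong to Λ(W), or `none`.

Numerically τ ≈ 1.6180 and τ' = −1/τ ≈ -0.6180.
#1 (-8,-16): internal coord -8 + (-16)·τ' = +1.8885; +1.8885 ∉ [-1.1, -0.1) → out
#2 (7,13): internal coord 7 + (13)·τ' = -1.0344; -1.0344 ∈ [-1.1, -0.1) → IN Λ
#3 (3,8): internal coord 3 + (8)·τ' = -1.9443; -1.9443 ∉ [-1.1, -0.1) → out
#4 (-9,-12): internal coord -9 + (-12)·τ' = -1.5836; -1.5836 ∉ [-1.1, -0.1) → out
#5 (-10,-16): internal coord -10 + (-16)·τ' = -0.1115; -0.1115 ∈ [-1.1, -0.1) → IN Λ
#6 (9,15): internal coord 9 + (15)·τ' = -0.2705; -0.2705 ∈ [-1.1, -0.1) → IN Λ
#7 (18,3): internal coord 18 + (3)·τ' = +16.1459; +16.1459 ∉ [-1.1, -0.1) → out
#8 (-8,-13): internal coord -8 + (-13)·τ' = +0.0344; +0.0344 ∉ [-1.1, -0.1) → out
#9 (-10,-17): internal coord -10 + (-17)·τ' = +0.5066; +0.5066 ∉ [-1.1, -0.1) → out

2, 5, 6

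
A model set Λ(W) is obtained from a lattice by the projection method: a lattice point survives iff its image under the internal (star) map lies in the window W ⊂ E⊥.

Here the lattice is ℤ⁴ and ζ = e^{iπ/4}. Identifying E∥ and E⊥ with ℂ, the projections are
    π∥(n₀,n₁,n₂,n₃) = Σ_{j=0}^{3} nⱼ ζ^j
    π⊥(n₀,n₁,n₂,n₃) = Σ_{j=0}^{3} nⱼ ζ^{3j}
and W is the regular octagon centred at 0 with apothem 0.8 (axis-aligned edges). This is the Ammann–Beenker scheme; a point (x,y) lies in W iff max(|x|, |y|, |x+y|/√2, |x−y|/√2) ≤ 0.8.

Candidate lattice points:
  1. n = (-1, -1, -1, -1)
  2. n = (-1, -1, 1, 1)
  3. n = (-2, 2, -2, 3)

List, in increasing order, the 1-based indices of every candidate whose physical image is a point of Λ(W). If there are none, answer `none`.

Internal map: ζ^{3j} for j=0..3 gives (1,0), (−√2/2,√2/2), (0,−1), (√2/2,√2/2).
#1 (-1, -1, -1, -1): internal (-1.000000, -0.414214); octagon support 1.000000 vs apothem 0.8 → ∉ W
#2 (-1, -1, 1, 1): internal (0.414214, -1.000000); octagon support 1.000000 vs apothem 0.8 → ∉ W
#3 (-2, 2, -2, 3): internal (-1.292893, 5.535534); octagon support 5.535534 vs apothem 0.8 → ∉ W

none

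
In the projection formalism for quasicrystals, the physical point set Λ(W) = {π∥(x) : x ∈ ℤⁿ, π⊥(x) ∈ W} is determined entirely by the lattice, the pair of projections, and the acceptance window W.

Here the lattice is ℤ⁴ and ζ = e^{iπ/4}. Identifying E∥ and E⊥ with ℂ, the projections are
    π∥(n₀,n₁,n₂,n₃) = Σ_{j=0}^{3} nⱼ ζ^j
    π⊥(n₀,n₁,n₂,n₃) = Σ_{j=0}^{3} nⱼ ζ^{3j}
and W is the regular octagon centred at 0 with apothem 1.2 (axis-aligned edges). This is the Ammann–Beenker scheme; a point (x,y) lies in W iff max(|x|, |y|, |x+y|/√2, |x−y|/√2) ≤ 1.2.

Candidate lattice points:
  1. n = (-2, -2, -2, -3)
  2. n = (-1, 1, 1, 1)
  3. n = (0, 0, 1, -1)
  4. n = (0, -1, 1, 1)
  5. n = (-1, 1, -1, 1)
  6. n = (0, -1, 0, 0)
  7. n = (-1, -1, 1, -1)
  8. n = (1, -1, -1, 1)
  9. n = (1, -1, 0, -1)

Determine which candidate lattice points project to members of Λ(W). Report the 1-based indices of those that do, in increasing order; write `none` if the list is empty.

2, 6

π⊥(n) = n₀ + n₁ζ³ + n₂ζ⁶ + n₃ζ⁹ where ζ = e^{iπ/4}.
candidate 1: n = (-2, -2, -2, -3) → π⊥ ≈ (-2.707107, -1.535534); max(|x|,|y|,|x±y|/√2) = 3.000000 > 1.2 ⇒ ∉ W
candidate 2: n = (-1, 1, 1, 1) → π⊥ ≈ (-1.000000, +0.414214); max(|x|,|y|,|x±y|/√2) = 1.000000 ≤ 1.2 ⇒ ∈ W
candidate 3: n = (0, 0, 1, -1) → π⊥ ≈ (-0.707107, -1.707107); max(|x|,|y|,|x±y|/√2) = 1.707107 > 1.2 ⇒ ∉ W
candidate 4: n = (0, -1, 1, 1) → π⊥ ≈ (+1.414214, -1.000000); max(|x|,|y|,|x±y|/√2) = 1.707107 > 1.2 ⇒ ∉ W
candidate 5: n = (-1, 1, -1, 1) → π⊥ ≈ (-1.000000, +2.414214); max(|x|,|y|,|x±y|/√2) = 2.414214 > 1.2 ⇒ ∉ W
candidate 6: n = (0, -1, 0, 0) → π⊥ ≈ (+0.707107, -0.707107); max(|x|,|y|,|x±y|/√2) = 1.000000 ≤ 1.2 ⇒ ∈ W
candidate 7: n = (-1, -1, 1, -1) → π⊥ ≈ (-1.000000, -2.414214); max(|x|,|y|,|x±y|/√2) = 2.414214 > 1.2 ⇒ ∉ W
candidate 8: n = (1, -1, -1, 1) → π⊥ ≈ (+2.414214, +1.000000); max(|x|,|y|,|x±y|/√2) = 2.414214 > 1.2 ⇒ ∉ W
candidate 9: n = (1, -1, 0, -1) → π⊥ ≈ (+1.000000, -1.414214); max(|x|,|y|,|x±y|/√2) = 1.707107 > 1.2 ⇒ ∉ W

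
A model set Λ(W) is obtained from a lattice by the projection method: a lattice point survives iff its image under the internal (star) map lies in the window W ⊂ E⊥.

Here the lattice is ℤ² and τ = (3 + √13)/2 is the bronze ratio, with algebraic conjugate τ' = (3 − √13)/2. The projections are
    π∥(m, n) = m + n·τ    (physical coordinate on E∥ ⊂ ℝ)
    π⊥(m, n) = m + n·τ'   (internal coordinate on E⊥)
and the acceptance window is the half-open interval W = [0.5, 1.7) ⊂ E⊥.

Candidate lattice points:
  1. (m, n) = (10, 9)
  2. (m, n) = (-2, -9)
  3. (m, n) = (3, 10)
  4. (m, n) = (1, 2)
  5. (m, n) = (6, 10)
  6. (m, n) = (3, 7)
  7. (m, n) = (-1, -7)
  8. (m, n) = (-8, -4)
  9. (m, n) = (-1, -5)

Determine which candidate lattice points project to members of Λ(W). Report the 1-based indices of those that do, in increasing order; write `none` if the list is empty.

Compute τ' = (3−√13)/2 = -0.30278, so π⊥(m,n) = m -0.30278·n.
candidate 1: (m,n)=(10,9) → π∥ = 10+9·τ ≈ 39.72498, π⊥ = 10+9·τ' ≈ 7.27502 ∉ [0.5, 1.7) ⇒ out
candidate 2: (m,n)=(-2,-9) → π∥ = -2-9·τ ≈ -31.72498, π⊥ = -2-9·τ' ≈ 0.72498 ∈ [0.5, 1.7) ⇒ IN Λ
candidate 3: (m,n)=(3,10) → π∥ = 3+10·τ ≈ 36.02776, π⊥ = 3+10·τ' ≈ -0.02776 ∉ [0.5, 1.7) ⇒ out
candidate 4: (m,n)=(1,2) → π∥ = 1+2·τ ≈ 7.60555, π⊥ = 1+2·τ' ≈ 0.39445 ∉ [0.5, 1.7) ⇒ out
candidate 5: (m,n)=(6,10) → π∥ = 6+10·τ ≈ 39.02776, π⊥ = 6+10·τ' ≈ 2.97224 ∉ [0.5, 1.7) ⇒ out
candidate 6: (m,n)=(3,7) → π∥ = 3+7·τ ≈ 26.11943, π⊥ = 3+7·τ' ≈ 0.88057 ∈ [0.5, 1.7) ⇒ IN Λ
candidate 7: (m,n)=(-1,-7) → π∥ = -1-7·τ ≈ -24.11943, π⊥ = -1-7·τ' ≈ 1.11943 ∈ [0.5, 1.7) ⇒ IN Λ
candidate 8: (m,n)=(-8,-4) → π∥ = -8-4·τ ≈ -21.21110, π⊥ = -8-4·τ' ≈ -6.78890 ∉ [0.5, 1.7) ⇒ out
candidate 9: (m,n)=(-1,-5) → π∥ = -1-5·τ ≈ -17.51388, π⊥ = -1-5·τ' ≈ 0.51388 ∈ [0.5, 1.7) ⇒ IN Λ

2, 6, 7, 9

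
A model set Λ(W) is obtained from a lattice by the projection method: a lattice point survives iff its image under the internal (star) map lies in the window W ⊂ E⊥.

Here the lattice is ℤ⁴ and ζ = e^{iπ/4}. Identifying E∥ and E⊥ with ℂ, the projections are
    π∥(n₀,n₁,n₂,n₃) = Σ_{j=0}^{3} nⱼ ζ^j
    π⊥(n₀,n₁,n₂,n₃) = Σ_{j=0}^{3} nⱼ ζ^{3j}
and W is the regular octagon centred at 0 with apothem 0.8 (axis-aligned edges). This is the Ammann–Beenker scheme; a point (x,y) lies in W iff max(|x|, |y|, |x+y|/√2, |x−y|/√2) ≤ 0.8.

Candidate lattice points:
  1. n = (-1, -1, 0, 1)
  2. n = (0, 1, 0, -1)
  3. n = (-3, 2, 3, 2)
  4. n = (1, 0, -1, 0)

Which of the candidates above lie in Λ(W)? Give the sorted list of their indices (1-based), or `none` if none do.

π⊥(n) = n₀ + n₁ζ³ + n₂ζ⁶ + n₃ζ⁹ where ζ = e^{iπ/4}.
#1 (-1, -1, 0, 1): internal (0.414214, 0.000000); octagon support 0.414214 vs apothem 0.8 → ∈ W
#2 (0, 1, 0, -1): internal (-1.414214, 0.000000); octagon support 1.414214 vs apothem 0.8 → ∉ W
#3 (-3, 2, 3, 2): internal (-3.000000, -0.171573); octagon support 3.000000 vs apothem 0.8 → ∉ W
#4 (1, 0, -1, 0): internal (1.000000, 1.000000); octagon support 1.414214 vs apothem 0.8 → ∉ W

1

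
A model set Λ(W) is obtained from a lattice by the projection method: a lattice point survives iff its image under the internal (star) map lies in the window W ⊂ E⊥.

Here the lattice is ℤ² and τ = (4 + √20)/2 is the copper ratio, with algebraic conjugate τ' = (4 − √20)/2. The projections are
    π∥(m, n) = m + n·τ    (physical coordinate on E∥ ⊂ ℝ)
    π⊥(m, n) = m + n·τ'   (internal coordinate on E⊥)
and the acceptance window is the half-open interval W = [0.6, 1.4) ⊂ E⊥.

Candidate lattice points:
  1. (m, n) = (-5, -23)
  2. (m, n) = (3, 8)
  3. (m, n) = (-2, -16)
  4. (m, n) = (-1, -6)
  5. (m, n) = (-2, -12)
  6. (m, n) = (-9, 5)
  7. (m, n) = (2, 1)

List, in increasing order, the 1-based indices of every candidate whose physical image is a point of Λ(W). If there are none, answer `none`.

Compute τ' = (4−√20)/2 = -0.2361, so π⊥(m,n) = m -0.2361·n.
#1 (-5,-23): internal coord -5 + (-23)·τ' = +0.4296; +0.4296 ∉ [0.6, 1.4) → out
#2 (3,8): internal coord 3 + (8)·τ' = +1.1115; +1.1115 ∈ [0.6, 1.4) → IN Λ
#3 (-2,-16): internal coord -2 + (-16)·τ' = +1.7771; +1.7771 ∉ [0.6, 1.4) → out
#4 (-1,-6): internal coord -1 + (-6)·τ' = +0.4164; +0.4164 ∉ [0.6, 1.4) → out
#5 (-2,-12): internal coord -2 + (-12)·τ' = +0.8328; +0.8328 ∈ [0.6, 1.4) → IN Λ
#6 (-9,5): internal coord -9 + (5)·τ' = -10.1803; -10.1803 ∉ [0.6, 1.4) → out
#7 (2,1): internal coord 2 + (1)·τ' = +1.7639; +1.7639 ∉ [0.6, 1.4) → out

2, 5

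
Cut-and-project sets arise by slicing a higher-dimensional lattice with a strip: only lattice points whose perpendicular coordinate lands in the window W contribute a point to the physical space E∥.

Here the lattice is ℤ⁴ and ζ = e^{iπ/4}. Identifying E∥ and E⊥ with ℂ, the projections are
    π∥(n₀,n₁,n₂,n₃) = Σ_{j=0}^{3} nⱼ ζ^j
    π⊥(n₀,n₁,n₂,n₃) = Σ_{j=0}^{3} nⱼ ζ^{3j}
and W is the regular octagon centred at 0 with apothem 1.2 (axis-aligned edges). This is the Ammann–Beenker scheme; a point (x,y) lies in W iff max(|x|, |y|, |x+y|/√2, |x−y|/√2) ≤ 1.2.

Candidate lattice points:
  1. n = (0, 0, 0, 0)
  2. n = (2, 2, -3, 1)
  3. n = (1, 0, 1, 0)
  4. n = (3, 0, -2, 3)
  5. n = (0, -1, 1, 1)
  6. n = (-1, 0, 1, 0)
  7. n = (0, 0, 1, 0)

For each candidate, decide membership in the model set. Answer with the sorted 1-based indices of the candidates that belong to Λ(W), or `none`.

With ζ = e^{iπ/4} the internal vectors are ζ^0,ζ^3,ζ^6,ζ^9.
candidate 1: n = (0, 0, 0, 0) → π⊥ ≈ (+0.000000, +0.000000); max(|x|,|y|,|x±y|/√2) = 0.000000 ≤ 1.2 ⇒ ∈ W
candidate 2: n = (2, 2, -3, 1) → π⊥ ≈ (+1.292893, +5.121320); max(|x|,|y|,|x±y|/√2) = 5.121320 > 1.2 ⇒ ∉ W
candidate 3: n = (1, 0, 1, 0) → π⊥ ≈ (+1.000000, -1.000000); max(|x|,|y|,|x±y|/√2) = 1.414214 > 1.2 ⇒ ∉ W
candidate 4: n = (3, 0, -2, 3) → π⊥ ≈ (+5.121320, +4.121320); max(|x|,|y|,|x±y|/√2) = 6.535534 > 1.2 ⇒ ∉ W
candidate 5: n = (0, -1, 1, 1) → π⊥ ≈ (+1.414214, -1.000000); max(|x|,|y|,|x±y|/√2) = 1.707107 > 1.2 ⇒ ∉ W
candidate 6: n = (-1, 0, 1, 0) → π⊥ ≈ (-1.000000, -1.000000); max(|x|,|y|,|x±y|/√2) = 1.414214 > 1.2 ⇒ ∉ W
candidate 7: n = (0, 0, 1, 0) → π⊥ ≈ (+0.000000, -1.000000); max(|x|,|y|,|x±y|/√2) = 1.000000 ≤ 1.2 ⇒ ∈ W

1, 7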